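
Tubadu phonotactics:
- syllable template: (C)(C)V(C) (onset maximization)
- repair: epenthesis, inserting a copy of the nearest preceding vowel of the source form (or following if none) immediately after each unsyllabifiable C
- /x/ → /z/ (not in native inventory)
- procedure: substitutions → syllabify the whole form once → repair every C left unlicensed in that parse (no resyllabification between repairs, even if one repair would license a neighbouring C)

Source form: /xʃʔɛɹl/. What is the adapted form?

Substitution: /x/ → /z/, giving /zʃʔɛɹl/.
Syllabifying with onset maximization leaves /z/, /l/ stranded (at most one coda consonant is licensed; onsets may contain at most 2 consonants).
Each unlicensed consonant becomes the onset of a new syllable: /z/ → /zɛ/, /l/ → /lɛ/.

zɛʃʔɛɹlɛ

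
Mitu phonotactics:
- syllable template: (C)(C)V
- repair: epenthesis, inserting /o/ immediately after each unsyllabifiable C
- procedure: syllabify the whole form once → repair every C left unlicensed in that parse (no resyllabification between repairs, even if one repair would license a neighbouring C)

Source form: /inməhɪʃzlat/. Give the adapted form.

Syllabifying with onset maximization leaves /ʃ/, /t/ stranded (no codas are permitted; onsets may contain at most 2 consonants).
Inserting the epenthetic vowel yields /ʃ/ → /ʃo/, /t/ → /to/.

inməhɪʃozlato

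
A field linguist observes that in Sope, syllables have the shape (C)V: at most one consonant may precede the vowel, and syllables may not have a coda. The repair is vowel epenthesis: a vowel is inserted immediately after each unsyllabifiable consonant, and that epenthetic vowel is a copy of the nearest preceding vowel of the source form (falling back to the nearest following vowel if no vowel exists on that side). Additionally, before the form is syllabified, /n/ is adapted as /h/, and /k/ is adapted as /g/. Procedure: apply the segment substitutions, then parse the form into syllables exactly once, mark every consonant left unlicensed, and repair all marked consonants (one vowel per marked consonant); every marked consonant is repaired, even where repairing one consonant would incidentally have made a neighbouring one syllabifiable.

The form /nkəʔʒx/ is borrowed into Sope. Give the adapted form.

Substitution: /n/ → /h/, /k/ → /g/, giving /hgəʔʒx/.
Under (C)V, the unsyllabifiable consonants are /h/, /ʔ/, /ʒ/, /x/ (no codas are permitted; onsets are limited to one consonant).
Inserting the epenthetic vowel yields /h/ → /hə/, /ʔ/ → /ʔə/, /ʒ/ → /ʒə/, /x/ → /xə/.

həgəʔəʒəxə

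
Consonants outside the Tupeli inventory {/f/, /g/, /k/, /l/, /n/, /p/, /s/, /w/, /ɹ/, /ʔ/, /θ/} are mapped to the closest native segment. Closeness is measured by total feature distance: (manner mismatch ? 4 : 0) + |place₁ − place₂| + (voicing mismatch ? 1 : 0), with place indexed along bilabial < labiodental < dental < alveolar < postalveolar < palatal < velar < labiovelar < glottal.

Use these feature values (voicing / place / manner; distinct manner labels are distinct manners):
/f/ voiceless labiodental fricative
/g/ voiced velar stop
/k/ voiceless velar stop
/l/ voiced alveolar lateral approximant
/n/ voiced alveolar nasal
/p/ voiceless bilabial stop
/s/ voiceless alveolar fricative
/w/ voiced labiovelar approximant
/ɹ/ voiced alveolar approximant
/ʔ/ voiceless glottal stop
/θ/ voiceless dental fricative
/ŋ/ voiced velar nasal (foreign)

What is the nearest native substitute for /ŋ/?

n

/n/ is closest: same manner (nasal), place distance 3 (velar→alveolar), same voicing; total 3. Next closest is /g/ at distance 4.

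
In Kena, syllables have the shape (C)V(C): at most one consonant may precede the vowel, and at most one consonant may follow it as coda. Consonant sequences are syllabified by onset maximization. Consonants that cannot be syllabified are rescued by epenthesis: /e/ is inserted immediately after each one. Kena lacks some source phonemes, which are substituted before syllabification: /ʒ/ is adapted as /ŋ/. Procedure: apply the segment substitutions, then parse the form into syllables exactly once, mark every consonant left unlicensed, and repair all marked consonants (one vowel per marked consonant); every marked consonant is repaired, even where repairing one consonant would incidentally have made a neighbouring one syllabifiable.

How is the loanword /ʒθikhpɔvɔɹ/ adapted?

Substitution: /ʒ/ → /ŋ/, giving /ŋθikhpɔvɔɹ/.
Under (C)V(C), the unsyllabifiable consonants are /ŋ/, /h/ (at most one coda consonant is licensed; onsets are limited to one consonant).
Each unlicensed consonant becomes the onset of a new syllable: /ŋ/ → /ŋe/, /h/ → /he/.

ŋeθikhepɔvɔɹ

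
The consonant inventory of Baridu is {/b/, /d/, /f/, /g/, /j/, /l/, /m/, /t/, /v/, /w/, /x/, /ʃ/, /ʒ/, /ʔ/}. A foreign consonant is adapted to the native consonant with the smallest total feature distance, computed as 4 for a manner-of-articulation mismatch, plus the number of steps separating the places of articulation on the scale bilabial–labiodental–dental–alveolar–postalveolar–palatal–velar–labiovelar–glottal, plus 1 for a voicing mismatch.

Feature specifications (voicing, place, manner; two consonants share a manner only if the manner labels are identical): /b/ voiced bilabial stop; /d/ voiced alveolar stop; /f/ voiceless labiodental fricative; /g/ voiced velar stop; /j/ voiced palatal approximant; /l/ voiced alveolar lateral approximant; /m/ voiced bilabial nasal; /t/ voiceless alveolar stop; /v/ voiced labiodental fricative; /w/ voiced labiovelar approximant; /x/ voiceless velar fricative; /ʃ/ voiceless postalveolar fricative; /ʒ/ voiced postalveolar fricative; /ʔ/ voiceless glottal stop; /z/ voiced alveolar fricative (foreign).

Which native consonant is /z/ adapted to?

ʒ

/ʒ/ is closest: same manner (fricative), place distance 1 (alveolar→postalveolar), same voicing; total 1. Next closest is /v/ at distance 2.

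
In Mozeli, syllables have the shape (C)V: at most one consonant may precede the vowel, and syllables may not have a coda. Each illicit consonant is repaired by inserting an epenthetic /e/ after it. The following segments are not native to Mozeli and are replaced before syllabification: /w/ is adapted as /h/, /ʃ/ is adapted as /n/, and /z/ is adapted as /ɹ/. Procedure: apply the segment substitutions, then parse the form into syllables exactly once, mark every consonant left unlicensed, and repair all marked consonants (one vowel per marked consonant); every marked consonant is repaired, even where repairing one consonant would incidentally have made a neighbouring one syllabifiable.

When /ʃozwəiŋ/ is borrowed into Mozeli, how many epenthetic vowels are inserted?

After substitution the input is /noɹhəiŋ/.
The unsyllabifiable consonants are /ɹ/, /ŋ/; each receives one epenthetic vowel.

2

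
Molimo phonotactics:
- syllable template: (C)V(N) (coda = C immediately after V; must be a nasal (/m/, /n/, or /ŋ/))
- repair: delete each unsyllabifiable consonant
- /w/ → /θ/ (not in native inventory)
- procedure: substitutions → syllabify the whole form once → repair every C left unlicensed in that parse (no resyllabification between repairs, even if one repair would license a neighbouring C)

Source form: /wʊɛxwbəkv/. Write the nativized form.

θʊɛbə

Substitution: /w/ → /θ/, giving /θʊɛxθbəkv/.
Under (C)V(N), the unsyllabifiable consonants are /x/, /θ/, /k/, /v/ (only a nasal (/m/, /n/, or /ŋ/) is licensed in coda position; onsets are limited to one consonant).
Each unlicensed consonant is deleted: /x/, /θ/, /k/, /v/.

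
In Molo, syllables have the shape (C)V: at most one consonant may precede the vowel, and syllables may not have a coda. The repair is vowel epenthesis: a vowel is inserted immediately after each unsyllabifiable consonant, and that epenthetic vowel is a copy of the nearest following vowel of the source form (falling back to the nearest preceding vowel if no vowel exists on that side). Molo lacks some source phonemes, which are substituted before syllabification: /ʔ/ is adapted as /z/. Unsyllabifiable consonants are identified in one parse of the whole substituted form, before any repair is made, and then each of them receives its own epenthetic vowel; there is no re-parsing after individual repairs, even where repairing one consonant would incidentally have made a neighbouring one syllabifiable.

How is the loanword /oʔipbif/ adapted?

ozipibifi

Substitution: /ʔ/ → /z/, giving /ozipbif/.
The consonants /p/, /f/ cannot be parsed into a legal (C)V syllable (no codas are permitted; onsets are limited to one consonant).
Epenthesis after each stranded consonant: /p/ → /pi/, /f/ → /fi/.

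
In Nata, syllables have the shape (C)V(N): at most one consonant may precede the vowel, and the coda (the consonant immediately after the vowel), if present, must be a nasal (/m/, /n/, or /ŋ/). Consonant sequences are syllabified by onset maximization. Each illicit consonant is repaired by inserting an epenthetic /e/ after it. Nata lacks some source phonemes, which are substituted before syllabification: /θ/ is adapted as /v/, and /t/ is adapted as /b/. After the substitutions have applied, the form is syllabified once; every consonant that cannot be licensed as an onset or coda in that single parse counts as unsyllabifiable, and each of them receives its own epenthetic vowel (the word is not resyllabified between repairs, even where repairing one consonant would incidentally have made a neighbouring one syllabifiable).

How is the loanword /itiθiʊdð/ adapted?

Substitution: /t/ → /b/, /θ/ → /v/, giving /ibiviʊdð/.
Under (C)V(N), the unsyllabifiable consonants are /d/, /ð/ (only a nasal (/m/, /n/, or /ŋ/) is licensed in coda position; onsets are limited to one consonant).
Each unlicensed consonant becomes the onset of a new syllable: /d/ → /de/, /ð/ → /ðe/.

ibiviʊdeðe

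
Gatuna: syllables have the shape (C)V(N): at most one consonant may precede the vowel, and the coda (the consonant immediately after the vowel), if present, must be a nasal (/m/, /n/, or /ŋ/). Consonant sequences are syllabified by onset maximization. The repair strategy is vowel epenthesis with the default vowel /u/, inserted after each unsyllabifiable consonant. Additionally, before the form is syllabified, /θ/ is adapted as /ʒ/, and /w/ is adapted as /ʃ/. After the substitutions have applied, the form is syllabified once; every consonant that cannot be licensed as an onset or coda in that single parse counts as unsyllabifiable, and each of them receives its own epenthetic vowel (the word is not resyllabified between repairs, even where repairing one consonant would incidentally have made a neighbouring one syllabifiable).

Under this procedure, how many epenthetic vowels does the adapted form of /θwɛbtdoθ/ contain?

After substitution the input is /ʒʃɛbtdoʒ/.
The unsyllabifiable consonants are /ʒ/, /b/, /t/, /ʒ/; each receives one epenthetic vowel.

4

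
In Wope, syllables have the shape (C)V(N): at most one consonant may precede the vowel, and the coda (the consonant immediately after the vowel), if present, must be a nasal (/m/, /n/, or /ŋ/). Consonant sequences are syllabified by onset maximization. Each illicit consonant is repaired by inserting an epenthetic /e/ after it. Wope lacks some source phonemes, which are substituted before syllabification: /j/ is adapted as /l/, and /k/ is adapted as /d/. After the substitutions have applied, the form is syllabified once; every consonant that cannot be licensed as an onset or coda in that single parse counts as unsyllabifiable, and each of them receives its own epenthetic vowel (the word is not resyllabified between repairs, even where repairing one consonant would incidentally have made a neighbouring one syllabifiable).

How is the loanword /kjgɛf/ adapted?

Substitution: /k/ → /d/, /j/ → /l/, giving /dlgɛf/.
Syllabifying with onset maximization leaves /d/, /l/, /f/ stranded (only a nasal (/m/, /n/, or /ŋ/) is licensed in coda position; onsets are limited to one consonant).
Each unlicensed consonant becomes the onset of a new syllable: /d/ → /de/, /l/ → /le/, /f/ → /fe/.

delegɛfe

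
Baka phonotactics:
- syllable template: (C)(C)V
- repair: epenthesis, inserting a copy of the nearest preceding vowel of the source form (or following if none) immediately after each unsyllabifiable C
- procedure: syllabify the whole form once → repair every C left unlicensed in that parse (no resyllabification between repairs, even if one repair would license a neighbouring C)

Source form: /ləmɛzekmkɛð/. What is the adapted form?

Under (C)(C)V, the unsyllabifiable consonants are /k/, /ð/ (no codas are permitted; onsets may contain at most 2 consonants).
Epenthesis after each stranded consonant: /k/ → /ke/, /ð/ → /ðɛ/.

ləmɛzekemkɛðɛ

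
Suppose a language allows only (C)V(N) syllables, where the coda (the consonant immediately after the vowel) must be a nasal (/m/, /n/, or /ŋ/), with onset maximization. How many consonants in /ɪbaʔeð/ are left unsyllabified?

The consonants /ð/ cannot be parsed into a legal (C)V(N) syllable (only a nasal (/m/, /n/, or /ŋ/) is licensed in coda position; onsets are limited to one consonant).

1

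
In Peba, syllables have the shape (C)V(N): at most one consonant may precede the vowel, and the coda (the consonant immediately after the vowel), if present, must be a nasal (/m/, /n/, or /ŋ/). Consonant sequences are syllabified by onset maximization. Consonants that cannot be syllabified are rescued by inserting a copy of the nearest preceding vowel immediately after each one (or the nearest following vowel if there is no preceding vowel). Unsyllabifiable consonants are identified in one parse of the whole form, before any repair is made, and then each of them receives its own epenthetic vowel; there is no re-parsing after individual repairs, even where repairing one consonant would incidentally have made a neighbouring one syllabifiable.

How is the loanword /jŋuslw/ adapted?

juŋusuluwu

Syllabifying with onset maximization leaves /j/, /s/, /l/, /w/ stranded (only a nasal (/m/, /n/, or /ŋ/) is licensed in coda position; onsets are limited to one consonant).
Inserting the epenthetic vowel yields /j/ → /ju/, /s/ → /su/, /l/ → /lu/, /w/ → /wu/.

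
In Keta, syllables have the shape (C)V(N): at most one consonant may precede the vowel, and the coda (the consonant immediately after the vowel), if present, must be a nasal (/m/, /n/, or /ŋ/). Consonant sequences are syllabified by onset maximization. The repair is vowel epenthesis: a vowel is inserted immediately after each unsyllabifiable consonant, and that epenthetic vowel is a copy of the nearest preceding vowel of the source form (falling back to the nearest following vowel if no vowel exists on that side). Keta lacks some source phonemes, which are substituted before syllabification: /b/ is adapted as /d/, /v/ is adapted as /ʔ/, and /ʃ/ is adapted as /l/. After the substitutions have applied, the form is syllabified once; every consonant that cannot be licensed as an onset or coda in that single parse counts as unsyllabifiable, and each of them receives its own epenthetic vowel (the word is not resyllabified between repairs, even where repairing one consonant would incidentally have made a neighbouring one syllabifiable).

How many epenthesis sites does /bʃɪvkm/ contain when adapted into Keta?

4

After substitution the input is /dlɪʔkm/.
The unsyllabifiable consonants are /d/, /ʔ/, /k/, /m/; each receives one epenthetic vowel.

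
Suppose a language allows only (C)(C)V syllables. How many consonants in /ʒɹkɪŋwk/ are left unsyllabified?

4

Syllabifying with onset maximization leaves /ʒ/, /ŋ/, /w/, /k/ stranded (no codas are permitted; onsets may contain at most 2 consonants).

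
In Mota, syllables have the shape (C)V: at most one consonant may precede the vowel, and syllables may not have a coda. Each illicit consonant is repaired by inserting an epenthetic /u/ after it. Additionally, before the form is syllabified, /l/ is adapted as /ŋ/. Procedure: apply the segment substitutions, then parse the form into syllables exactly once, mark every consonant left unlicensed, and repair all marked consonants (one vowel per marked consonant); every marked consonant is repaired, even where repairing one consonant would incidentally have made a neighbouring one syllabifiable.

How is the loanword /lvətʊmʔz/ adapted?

ŋuvətʊmuʔuzu

Substitution: /l/ → /ŋ/, giving /ŋvətʊmʔz/.
The consonants /ŋ/, /m/, /ʔ/, /z/ cannot be parsed into a legal (C)V syllable (no codas are permitted; onsets are limited to one consonant).
Epenthesis after each stranded consonant: /ŋ/ → /ŋu/, /m/ → /mu/, /ʔ/ → /ʔu/, /z/ → /zu/.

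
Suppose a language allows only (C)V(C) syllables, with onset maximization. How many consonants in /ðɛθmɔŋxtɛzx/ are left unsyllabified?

2

Under (C)V(C), the unsyllabifiable consonants are /x/, /x/ (at most one coda consonant is licensed; onsets are limited to one consonant).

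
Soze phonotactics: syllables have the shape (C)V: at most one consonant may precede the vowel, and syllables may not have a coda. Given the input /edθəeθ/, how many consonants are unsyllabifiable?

Syllabifying with onset maximization leaves /d/, /θ/ stranded (no codas are permitted; onsets are limited to one consonant).

2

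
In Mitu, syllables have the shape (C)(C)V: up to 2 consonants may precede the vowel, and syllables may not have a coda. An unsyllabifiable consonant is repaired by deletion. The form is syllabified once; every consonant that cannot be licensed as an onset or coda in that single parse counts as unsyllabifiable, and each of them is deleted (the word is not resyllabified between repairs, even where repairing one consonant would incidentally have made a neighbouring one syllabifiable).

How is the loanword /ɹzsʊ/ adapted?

zsʊ

Under (C)(C)V, the unsyllabifiable consonants are /ɹ/ (no codas are permitted; onsets may contain at most 2 consonants).
Deleting the stranded consonants removes /ɹ/.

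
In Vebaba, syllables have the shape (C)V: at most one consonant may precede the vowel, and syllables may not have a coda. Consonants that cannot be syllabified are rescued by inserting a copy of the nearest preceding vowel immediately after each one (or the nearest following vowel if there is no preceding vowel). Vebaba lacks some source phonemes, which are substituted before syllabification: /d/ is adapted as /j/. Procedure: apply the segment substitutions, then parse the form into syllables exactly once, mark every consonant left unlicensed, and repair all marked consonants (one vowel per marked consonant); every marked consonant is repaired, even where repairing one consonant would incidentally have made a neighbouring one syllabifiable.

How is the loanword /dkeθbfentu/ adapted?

Substitution: /d/ → /j/, giving /jkeθbfentu/.
Syllabifying with onset maximization leaves /j/, /θ/, /b/, /n/ stranded (no codas are permitted; onsets are limited to one consonant).
Inserting the epenthetic vowel yields /j/ → /je/, /θ/ → /θe/, /b/ → /be/, /n/ → /ne/.

jekeθebefenetu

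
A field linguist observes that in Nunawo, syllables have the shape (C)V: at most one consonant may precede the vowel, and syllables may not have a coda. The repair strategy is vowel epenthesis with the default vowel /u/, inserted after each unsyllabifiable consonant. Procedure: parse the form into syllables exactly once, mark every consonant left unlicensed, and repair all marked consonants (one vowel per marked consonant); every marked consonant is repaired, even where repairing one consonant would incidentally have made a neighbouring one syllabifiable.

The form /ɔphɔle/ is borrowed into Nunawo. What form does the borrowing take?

Under (C)V, the unsyllabifiable consonants are /p/ (no codas are permitted; onsets are limited to one consonant).
Each unlicensed consonant becomes the onset of a new syllable: /p/ → /pu/.

ɔpuhɔle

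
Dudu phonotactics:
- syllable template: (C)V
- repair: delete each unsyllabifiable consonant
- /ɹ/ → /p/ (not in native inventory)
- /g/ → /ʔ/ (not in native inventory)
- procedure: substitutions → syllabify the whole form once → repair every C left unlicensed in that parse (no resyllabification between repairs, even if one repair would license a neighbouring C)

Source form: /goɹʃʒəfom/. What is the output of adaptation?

Substitution: /g/ → /ʔ/, /ɹ/ → /p/, giving /ʔopʃʒəfom/.
Syllabifying with onset maximization leaves /p/, /ʃ/, /m/ stranded (no codas are permitted; onsets are limited to one consonant).
Deletion applies to /p/, /ʃ/, /m/.

ʔoʒəfo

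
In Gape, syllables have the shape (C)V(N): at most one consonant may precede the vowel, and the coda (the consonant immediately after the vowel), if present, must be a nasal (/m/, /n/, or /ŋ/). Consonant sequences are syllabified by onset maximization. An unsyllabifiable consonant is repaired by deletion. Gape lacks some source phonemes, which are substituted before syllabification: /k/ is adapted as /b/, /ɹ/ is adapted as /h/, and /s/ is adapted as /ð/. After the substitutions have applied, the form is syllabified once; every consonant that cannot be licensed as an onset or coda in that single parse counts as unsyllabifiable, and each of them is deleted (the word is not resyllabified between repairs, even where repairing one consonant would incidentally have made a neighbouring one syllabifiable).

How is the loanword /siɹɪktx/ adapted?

Substitution: /s/ → /ð/, /ɹ/ → /h/, /k/ → /b/, giving /ðihɪbtx/.
Syllabifying with onset maximization leaves /b/, /t/, /x/ stranded (only a nasal (/m/, /n/, or /ŋ/) is licensed in coda position; onsets are limited to one consonant).
Each unlicensed consonant is deleted: /b/, /t/, /x/.

ðihɪ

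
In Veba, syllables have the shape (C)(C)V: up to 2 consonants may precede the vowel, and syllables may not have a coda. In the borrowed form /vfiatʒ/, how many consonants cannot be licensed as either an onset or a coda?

2

Under (C)(C)V, the unsyllabifiable consonants are /t/, /ʒ/ (no codas are permitted; onsets may contain at most 2 consonants).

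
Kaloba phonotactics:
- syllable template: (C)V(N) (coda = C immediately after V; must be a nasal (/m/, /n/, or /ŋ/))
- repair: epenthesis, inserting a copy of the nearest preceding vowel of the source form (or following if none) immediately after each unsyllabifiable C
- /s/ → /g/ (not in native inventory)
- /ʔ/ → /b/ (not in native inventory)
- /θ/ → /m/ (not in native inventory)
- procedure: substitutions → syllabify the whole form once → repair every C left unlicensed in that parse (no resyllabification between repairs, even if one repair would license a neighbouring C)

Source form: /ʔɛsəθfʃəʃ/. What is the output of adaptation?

Substitution: /ʔ/ → /b/, /s/ → /g/, /θ/ → /m/, giving /bɛgəmfʃəʃ/.
Syllabifying with onset maximization leaves /f/, /ʃ/ stranded (only a nasal (/m/, /n/, or /ŋ/) is licensed in coda position; onsets are limited to one consonant).
Each unlicensed consonant becomes the onset of a new syllable: /f/ → /fə/, /ʃ/ → /ʃə/.

bɛgəmfəʃəʃə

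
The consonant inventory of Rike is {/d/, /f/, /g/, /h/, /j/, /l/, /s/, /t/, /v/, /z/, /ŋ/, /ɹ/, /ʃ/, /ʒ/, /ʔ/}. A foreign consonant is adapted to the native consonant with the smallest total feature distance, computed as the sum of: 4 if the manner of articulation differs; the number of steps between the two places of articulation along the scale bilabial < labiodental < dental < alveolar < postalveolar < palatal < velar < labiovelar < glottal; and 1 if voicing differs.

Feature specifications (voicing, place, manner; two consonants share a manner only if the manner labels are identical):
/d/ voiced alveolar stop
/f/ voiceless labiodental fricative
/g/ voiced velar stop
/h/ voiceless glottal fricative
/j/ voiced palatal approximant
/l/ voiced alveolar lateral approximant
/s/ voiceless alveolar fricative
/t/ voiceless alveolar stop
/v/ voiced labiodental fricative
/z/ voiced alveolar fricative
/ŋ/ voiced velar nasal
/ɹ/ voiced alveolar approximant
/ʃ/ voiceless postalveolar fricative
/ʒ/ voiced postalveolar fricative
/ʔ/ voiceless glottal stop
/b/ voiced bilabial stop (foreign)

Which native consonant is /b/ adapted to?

d

/d/ is closest: same manner (stop), place distance 3 (bilabial→alveolar), same voicing; total 3. Next closest is /t/ at distance 4.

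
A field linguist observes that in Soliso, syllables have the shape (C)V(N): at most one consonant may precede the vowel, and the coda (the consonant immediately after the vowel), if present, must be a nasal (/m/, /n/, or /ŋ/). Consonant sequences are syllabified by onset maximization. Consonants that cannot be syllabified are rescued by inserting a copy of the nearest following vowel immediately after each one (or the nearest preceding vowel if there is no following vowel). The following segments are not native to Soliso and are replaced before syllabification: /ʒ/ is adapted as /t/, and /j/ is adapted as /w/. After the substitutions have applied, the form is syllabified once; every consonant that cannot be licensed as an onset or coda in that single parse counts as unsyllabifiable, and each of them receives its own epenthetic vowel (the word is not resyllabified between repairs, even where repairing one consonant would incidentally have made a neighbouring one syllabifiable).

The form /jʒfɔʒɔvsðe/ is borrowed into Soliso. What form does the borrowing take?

wɔtɔfɔtɔveseðe

Substitution: /j/ → /w/, /ʒ/ → /t/, giving /wtfɔtɔvsðe/.
The consonants /w/, /t/, /v/, /s/ cannot be parsed into a legal (C)V(N) syllable (only a nasal (/m/, /n/, or /ŋ/) is licensed in coda position; onsets are limited to one consonant).
Inserting the epenthetic vowel yields /w/ → /wɔ/, /t/ → /tɔ/, /v/ → /ve/, /s/ → /se/.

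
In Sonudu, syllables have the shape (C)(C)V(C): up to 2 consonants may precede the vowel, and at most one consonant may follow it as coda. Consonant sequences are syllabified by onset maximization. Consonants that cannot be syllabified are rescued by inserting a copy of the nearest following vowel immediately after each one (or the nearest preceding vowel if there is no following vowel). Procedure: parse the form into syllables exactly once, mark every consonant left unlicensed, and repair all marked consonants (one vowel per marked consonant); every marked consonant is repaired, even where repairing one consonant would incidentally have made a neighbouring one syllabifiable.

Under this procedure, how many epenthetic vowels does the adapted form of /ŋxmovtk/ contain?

3

The unsyllabifiable consonants are /ŋ/, /t/, /k/; each receives one epenthetic vowel.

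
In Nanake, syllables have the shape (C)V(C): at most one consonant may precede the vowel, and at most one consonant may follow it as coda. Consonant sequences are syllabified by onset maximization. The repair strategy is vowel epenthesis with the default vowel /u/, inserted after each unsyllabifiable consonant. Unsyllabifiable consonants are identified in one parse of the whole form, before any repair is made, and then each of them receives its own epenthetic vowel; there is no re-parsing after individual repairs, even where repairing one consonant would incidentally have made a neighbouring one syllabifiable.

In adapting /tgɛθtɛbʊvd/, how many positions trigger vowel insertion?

The unsyllabifiable consonants are /t/, /d/; each receives one epenthetic vowel.

2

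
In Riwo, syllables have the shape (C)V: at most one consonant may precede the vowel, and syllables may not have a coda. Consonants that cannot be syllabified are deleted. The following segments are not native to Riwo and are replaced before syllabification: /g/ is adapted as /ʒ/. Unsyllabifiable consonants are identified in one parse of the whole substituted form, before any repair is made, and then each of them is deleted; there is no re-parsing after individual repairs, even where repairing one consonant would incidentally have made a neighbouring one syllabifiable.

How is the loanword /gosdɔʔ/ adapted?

Substitution: /g/ → /ʒ/, giving /ʒosdɔʔ/.
The consonants /s/, /ʔ/ cannot be parsed into a legal (C)V syllable (no codas are permitted; onsets are limited to one consonant).
Deletion applies to /s/, /ʔ/.

ʒodɔ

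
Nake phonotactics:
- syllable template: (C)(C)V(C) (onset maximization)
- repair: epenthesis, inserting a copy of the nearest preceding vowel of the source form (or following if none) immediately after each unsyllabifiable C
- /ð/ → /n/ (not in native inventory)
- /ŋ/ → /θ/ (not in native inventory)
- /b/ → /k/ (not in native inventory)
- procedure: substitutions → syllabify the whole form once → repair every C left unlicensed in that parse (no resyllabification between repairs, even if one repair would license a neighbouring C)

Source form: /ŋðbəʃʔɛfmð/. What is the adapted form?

θənkəʃʔɛfmɛnɛ

Substitution: /ŋ/ → /θ/, /ð/ → /n/, /b/ → /k/, giving /θnkəʃʔɛfmn/.
The consonants /θ/, /m/, /n/ cannot be parsed into a legal (C)(C)V(C) syllable (at most one coda consonant is licensed; onsets may contain at most 2 consonants).
Inserting the epenthetic vowel yields /θ/ → /θə/, /m/ → /mɛ/, /n/ → /nɛ/.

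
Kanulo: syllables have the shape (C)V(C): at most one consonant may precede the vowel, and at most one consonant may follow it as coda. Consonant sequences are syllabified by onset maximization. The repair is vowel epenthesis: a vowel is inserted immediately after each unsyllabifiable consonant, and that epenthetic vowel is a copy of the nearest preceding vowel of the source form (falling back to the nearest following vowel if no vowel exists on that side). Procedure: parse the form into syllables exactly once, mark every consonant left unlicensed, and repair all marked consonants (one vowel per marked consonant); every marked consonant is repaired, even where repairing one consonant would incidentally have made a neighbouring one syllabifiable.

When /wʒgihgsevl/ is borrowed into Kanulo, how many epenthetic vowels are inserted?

4

The unsyllabifiable consonants are /w/, /ʒ/, /g/, /l/; each receives one epenthetic vowel.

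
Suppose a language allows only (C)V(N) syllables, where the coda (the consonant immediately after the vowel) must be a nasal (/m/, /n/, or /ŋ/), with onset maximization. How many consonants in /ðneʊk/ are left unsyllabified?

Syllabifying with onset maximization leaves /ð/, /k/ stranded (only a nasal (/m/, /n/, or /ŋ/) is licensed in coda position; onsets are limited to one consonant).

2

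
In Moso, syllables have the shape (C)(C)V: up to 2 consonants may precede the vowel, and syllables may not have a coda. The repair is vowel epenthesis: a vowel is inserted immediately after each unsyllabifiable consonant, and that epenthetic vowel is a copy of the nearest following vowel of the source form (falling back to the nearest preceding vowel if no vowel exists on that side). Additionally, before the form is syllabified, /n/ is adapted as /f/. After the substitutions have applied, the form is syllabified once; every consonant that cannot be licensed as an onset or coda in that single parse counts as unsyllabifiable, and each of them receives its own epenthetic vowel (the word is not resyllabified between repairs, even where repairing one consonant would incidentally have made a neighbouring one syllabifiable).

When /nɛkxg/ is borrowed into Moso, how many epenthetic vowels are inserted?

3

After substitution the input is /fɛkxg/.
The unsyllabifiable consonants are /k/, /x/, /g/; each receives one epenthetic vowel.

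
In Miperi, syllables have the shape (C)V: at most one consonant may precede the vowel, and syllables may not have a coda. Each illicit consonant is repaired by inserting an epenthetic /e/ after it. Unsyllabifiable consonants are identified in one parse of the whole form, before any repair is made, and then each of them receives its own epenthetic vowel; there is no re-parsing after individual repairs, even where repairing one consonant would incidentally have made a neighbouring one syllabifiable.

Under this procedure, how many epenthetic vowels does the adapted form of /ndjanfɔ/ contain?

3

The unsyllabifiable consonants are /n/, /d/, /n/; each receives one epenthetic vowel.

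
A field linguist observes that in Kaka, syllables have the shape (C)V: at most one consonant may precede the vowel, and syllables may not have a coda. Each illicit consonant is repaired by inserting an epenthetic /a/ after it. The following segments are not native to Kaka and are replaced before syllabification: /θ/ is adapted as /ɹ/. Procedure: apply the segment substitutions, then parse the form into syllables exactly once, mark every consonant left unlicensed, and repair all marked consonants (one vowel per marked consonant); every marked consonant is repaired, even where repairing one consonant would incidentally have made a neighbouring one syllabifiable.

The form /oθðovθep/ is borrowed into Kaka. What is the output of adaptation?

Substitution: /θ/ → /ɹ/, giving /oɹðovɹep/.
Syllabifying with onset maximization leaves /ɹ/, /v/, /p/ stranded (no codas are permitted; onsets are limited to one consonant).
Inserting the epenthetic vowel yields /ɹ/ → /ɹa/, /v/ → /va/, /p/ → /pa/.

oɹaðovaɹepa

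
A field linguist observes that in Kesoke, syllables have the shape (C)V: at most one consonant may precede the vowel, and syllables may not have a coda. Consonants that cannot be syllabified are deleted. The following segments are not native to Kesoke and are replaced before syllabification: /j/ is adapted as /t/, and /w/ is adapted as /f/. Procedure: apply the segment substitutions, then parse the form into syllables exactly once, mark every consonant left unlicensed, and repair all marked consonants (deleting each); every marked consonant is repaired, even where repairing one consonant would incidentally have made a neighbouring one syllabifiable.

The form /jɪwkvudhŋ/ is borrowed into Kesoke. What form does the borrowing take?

tɪvu

Substitution: /j/ → /t/, /w/ → /f/, giving /tɪfkvudhŋ/.
Syllabifying with onset maximization leaves /f/, /k/, /d/, /h/, /ŋ/ stranded (no codas are permitted; onsets are limited to one consonant).
Deleting the stranded consonants removes /f/, /k/, /d/, /h/, /ŋ/.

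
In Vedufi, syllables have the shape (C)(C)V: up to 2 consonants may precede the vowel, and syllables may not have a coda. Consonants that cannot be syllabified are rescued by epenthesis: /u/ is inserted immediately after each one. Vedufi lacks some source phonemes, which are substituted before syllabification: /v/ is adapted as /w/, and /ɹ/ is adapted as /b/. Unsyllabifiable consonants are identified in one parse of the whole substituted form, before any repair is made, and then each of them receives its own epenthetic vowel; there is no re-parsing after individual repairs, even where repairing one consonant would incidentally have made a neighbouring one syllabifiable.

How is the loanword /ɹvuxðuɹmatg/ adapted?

bwuxðubmatugu

Substitution: /ɹ/ → /b/, /v/ → /w/, giving /bwuxðubmatg/.
The consonants /t/, /g/ cannot be parsed into a legal (C)(C)V syllable (no codas are permitted; onsets may contain at most 2 consonants).
Inserting the epenthetic vowel yields /t/ → /tu/, /g/ → /gu/.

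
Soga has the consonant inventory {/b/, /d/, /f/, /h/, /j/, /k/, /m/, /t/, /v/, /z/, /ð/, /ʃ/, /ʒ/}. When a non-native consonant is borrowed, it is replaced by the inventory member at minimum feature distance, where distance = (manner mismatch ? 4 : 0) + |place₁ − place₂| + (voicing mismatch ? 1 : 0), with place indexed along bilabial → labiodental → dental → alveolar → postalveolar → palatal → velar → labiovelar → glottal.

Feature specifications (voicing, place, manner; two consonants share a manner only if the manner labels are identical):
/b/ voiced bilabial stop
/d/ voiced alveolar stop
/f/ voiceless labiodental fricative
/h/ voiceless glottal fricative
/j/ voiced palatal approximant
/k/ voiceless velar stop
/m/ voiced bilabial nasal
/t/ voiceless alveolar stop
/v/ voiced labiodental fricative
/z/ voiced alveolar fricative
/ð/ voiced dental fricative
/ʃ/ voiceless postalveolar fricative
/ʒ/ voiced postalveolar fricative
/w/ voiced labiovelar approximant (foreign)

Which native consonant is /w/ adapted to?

j

/j/ is closest: same manner (approximant), place distance 2 (labiovelar→palatal), same voicing; total 2. Next closest is /h/ at distance 6.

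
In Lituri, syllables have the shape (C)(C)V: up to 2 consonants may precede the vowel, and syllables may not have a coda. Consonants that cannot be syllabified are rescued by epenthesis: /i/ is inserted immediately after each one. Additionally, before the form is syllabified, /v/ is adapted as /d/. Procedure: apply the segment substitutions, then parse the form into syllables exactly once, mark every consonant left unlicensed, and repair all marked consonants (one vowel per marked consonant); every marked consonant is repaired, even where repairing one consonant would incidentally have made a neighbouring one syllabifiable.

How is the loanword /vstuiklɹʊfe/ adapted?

distuikilɹʊfe

Substitution: /v/ → /d/, giving /dstuiklɹʊfe/.
Under (C)(C)V, the unsyllabifiable consonants are /d/, /k/ (no codas are permitted; onsets may contain at most 2 consonants).
Epenthesis after each stranded consonant: /d/ → /di/, /k/ → /ki/.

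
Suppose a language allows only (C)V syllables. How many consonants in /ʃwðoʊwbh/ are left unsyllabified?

Under (C)V, the unsyllabifiable consonants are /ʃ/, /w/, /w/, /b/, /h/ (no codas are permitted; onsets are limited to one consonant).

5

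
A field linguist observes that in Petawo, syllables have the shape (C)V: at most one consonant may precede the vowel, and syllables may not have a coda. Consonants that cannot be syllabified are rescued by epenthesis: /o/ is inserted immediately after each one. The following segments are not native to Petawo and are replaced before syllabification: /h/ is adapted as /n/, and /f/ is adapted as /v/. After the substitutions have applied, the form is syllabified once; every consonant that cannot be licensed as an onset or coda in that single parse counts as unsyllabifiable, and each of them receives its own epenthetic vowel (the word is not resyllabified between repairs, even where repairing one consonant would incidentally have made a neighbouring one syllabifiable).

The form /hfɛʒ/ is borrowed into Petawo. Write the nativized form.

Substitution: /h/ → /n/, /f/ → /v/, giving /nvɛʒ/.
Syllabifying with onset maximization leaves /n/, /ʒ/ stranded (no codas are permitted; onsets are limited to one consonant).
Each unlicensed consonant becomes the onset of a new syllable: /n/ → /no/, /ʒ/ → /ʒo/.

novɛʒo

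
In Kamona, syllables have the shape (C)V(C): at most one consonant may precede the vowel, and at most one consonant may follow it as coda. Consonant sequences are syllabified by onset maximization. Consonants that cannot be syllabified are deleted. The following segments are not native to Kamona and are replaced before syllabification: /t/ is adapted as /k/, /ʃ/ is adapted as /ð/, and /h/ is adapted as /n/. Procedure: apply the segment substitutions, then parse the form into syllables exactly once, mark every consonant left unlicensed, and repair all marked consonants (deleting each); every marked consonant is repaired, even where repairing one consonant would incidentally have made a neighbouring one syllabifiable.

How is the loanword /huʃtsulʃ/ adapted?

nuðsul

Substitution: /h/ → /n/, /ʃ/ → /ð/, /t/ → /k/, giving /nuðksulð/.
Syllabifying with onset maximization leaves /k/, /ð/ stranded (at most one coda consonant is licensed; onsets are limited to one consonant).
Deleting the stranded consonants removes /k/, /ð/.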